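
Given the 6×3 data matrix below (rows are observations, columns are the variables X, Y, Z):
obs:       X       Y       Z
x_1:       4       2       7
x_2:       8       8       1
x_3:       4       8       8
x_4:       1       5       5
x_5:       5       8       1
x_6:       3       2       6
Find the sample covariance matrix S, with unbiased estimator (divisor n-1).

Step 1 — column means:
  mean(X) = (4 + 8 + 4 + 1 + 5 + 3) / 6 = 25/6 = 4.1667
  mean(Y) = (2 + 8 + 8 + 5 + 8 + 2) / 6 = 33/6 = 5.5
  mean(Z) = (7 + 1 + 8 + 5 + 1 + 6) / 6 = 28/6 = 4.6667

Step 2 — sample covariance S[i,j] = (1/(n-1)) · Σ_k (x_{k,i} - mean_i) · (x_{k,j} - mean_j), with n-1 = 5.
  S[X,X] = ((-0.1667)·(-0.1667) + (3.8333)·(3.8333) + (-0.1667)·(-0.1667) + (-3.1667)·(-3.1667) + (0.8333)·(0.8333) + (-1.1667)·(-1.1667)) / 5 = 26.8333/5 = 5.3667
  S[X,Y] = ((-0.1667)·(-3.5) + (3.8333)·(2.5) + (-0.1667)·(2.5) + (-3.1667)·(-0.5) + (0.8333)·(2.5) + (-1.1667)·(-3.5)) / 5 = 17.5/5 = 3.5
  S[X,Z] = ((-0.1667)·(2.3333) + (3.8333)·(-3.6667) + (-0.1667)·(3.3333) + (-3.1667)·(0.3333) + (0.8333)·(-3.6667) + (-1.1667)·(1.3333)) / 5 = -20.6667/5 = -4.1333
  S[Y,Y] = ((-3.5)·(-3.5) + (2.5)·(2.5) + (2.5)·(2.5) + (-0.5)·(-0.5) + (2.5)·(2.5) + (-3.5)·(-3.5)) / 5 = 43.5/5 = 8.7
  S[Y,Z] = ((-3.5)·(2.3333) + (2.5)·(-3.6667) + (2.5)·(3.3333) + (-0.5)·(0.3333) + (2.5)·(-3.6667) + (-3.5)·(1.3333)) / 5 = -23/5 = -4.6
  S[Z,Z] = ((2.3333)·(2.3333) + (-3.6667)·(-3.6667) + (3.3333)·(3.3333) + (0.3333)·(0.3333) + (-3.6667)·(-3.6667) + (1.3333)·(1.3333)) / 5 = 45.3333/5 = 9.0667

S is symmetric (S[j,i] = S[i,j]). Assembling:

S = [[5.3667, 3.5, -4.1333],
 [3.5, 8.7, -4.6],
 [-4.1333, -4.6, 9.0667]]


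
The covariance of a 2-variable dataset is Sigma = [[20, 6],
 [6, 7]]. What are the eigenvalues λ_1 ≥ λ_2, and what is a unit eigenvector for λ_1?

Step 1 — characteristic polynomial of 2×2 Sigma:
  det(Sigma - λI) = λ² - trace · λ + det = 0.
  trace = 20 + 7 = 27, det = 20·7 - (6)² = 104.
Step 2 — discriminant:
  Δ = trace² - 4·det = 729 - 416 = 313.
Step 3 — eigenvalues:
  λ = (trace ± √Δ)/2 = (27 ± 17.6918)/2,
  λ_1 = 22.3459,  λ_2 = 4.6541.

Step 4 — unit eigenvector for λ_1: solve (Sigma - λ_1 I)v = 0. First row:
  (20 - 22.3459)·v_x + (6)·v_y = 0, i.e. (-2.3459)·v_x + (6)·v_y = 0,
  so v ∝ (b, λ_1 - a) = (6, 2.3459) = u.
  ||u|| = √((6)² + (2.3459)²) = √(41.5033) ≈ 6.4423,
  v_1 = u/||u|| ≈ (0.9313, 0.3641) (||v_1|| = 1).

λ_1 = 22.3459,  λ_2 = 4.6541;  v_1 ≈ (0.9313, 0.3641)


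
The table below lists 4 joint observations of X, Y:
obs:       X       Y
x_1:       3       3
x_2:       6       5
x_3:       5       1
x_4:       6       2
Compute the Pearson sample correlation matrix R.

Step 1 — column means:
  mean(X) = (3 + 6 + 5 + 6) / 4 = 20/4 = 5
  mean(Y) = (3 + 5 + 1 + 2) / 4 = 11/4 = 2.75

Step 2 — sample variances and covariances s[i,j] = (1/(n-1)) · Σ_k (x_{k,i} - mean_i) · (x_{k,j} - mean_j), with n-1 = 3:
  s[X,X] = ((-2)·(-2) + (1)·(1) + (0)·(0) + (1)·(1)) / 3 = 6/3 = 2
  s[X,Y] = ((-2)·(0.25) + (1)·(2.25) + (0)·(-1.75) + (1)·(-0.75)) / 3 = 1/3 = 0.3333
  s[Y,Y] = ((0.25)·(0.25) + (2.25)·(2.25) + (-1.75)·(-1.75) + (-0.75)·(-0.75)) / 3 = 8.75/3 = 2.9167
  Sample standard deviations s_i = √(s[i,i]):
  s(X) = √(2) = 1.4142
  s(Y) = √(2.9167) = 1.7078

Step 3 — r_{ij} = s_{ij} / (s_i · s_j):
  r[X,X] = 1 (diagonal).
  r[X,Y] = 0.3333 / (1.4142 · 1.7078) = 0.3333 / 2.4152 = 0.138
  r[Y,Y] = 1 (diagonal).

R is symmetric with unit diagonal. Assembling:

R = [[1, 0.138],
 [0.138, 1]]


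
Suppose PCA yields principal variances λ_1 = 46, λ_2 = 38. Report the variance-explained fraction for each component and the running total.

Step 1 — total variance = trace(Sigma) = Σ λ_i = 46 + 38 = 84.

Step 2 — fraction explained by component i = λ_i / Σ λ:
  PC1: 46/84 = 0.5476
  PC2: 38/84 = 0.4524

Step 3 — cumulative fraction after k components = (λ_1 + ... + λ_k) / Σ λ:
  k = 1: 46/84 = 0.5476
  k = 2: (46 + 38)/84 = 84/84 = 1

Summary (fraction, with percent):

explained: PC1 0.5476 (54.76%), PC2 0.4524 (45.24%);  cumulative: 0.5476, 1


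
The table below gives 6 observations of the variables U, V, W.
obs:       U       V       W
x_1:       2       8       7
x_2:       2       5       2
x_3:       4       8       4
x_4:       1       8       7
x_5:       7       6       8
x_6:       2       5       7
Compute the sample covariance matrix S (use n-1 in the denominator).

Step 1 — column means:
  mean(U) = (2 + 2 + 4 + 1 + 7 + 2) / 6 = 18/6 = 3
  mean(V) = (8 + 5 + 8 + 8 + 6 + 5) / 6 = 40/6 = 6.6667
  mean(W) = (7 + 2 + 4 + 7 + 8 + 7) / 6 = 35/6 = 5.8333

Step 2 — sample covariance S[i,j] = (1/(n-1)) · Σ_k (x_{k,i} - mean_i) · (x_{k,j} - mean_j), with n-1 = 5.
  S[U,U] = ((-1)·(-1) + (-1)·(-1) + (1)·(1) + (-2)·(-2) + (4)·(4) + (-1)·(-1)) / 5 = 24/5 = 4.8
  S[U,V] = ((-1)·(1.3333) + (-1)·(-1.6667) + (1)·(1.3333) + (-2)·(1.3333) + (4)·(-0.6667) + (-1)·(-1.6667)) / 5 = -2/5 = -0.4
  S[U,W] = ((-1)·(1.1667) + (-1)·(-3.8333) + (1)·(-1.8333) + (-2)·(1.1667) + (4)·(2.1667) + (-1)·(1.1667)) / 5 = 6/5 = 1.2
  S[V,V] = ((1.3333)·(1.3333) + (-1.6667)·(-1.6667) + (1.3333)·(1.3333) + (1.3333)·(1.3333) + (-0.6667)·(-0.6667) + (-1.6667)·(-1.6667)) / 5 = 11.3333/5 = 2.2667
  S[V,W] = ((1.3333)·(1.1667) + (-1.6667)·(-3.8333) + (1.3333)·(-1.8333) + (1.3333)·(1.1667) + (-0.6667)·(2.1667) + (-1.6667)·(1.1667)) / 5 = 3.6667/5 = 0.7333
  S[W,W] = ((1.1667)·(1.1667) + (-3.8333)·(-3.8333) + (-1.8333)·(-1.8333) + (1.1667)·(1.1667) + (2.1667)·(2.1667) + (1.1667)·(1.1667)) / 5 = 26.8333/5 = 5.3667

S is symmetric (S[j,i] = S[i,j]). Assembling:

S = [[4.8, -0.4, 1.2],
 [-0.4, 2.2667, 0.7333],
 [1.2, 0.7333, 5.3667]]


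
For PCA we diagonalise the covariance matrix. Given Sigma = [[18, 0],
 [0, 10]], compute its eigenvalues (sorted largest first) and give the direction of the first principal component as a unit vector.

Step 1 — characteristic polynomial of 2×2 Sigma:
  det(Sigma - λI) = λ² - trace · λ + det = 0.
  trace = 18 + 10 = 28, det = 18·10 - (0)² = 180.
Step 2 — discriminant:
  Δ = trace² - 4·det = 784 - 720 = 64.
Step 3 — eigenvalues:
  λ = (trace ± √Δ)/2 = (28 ± 8)/2,
  λ_1 = 18,  λ_2 = 10.

Step 4 — unit eigenvector for λ_1: Sigma is diagonal, so its eigenvectors are the coordinate axes. λ_1 = 18 is the diagonal entry on the first coordinate axis, hence
  v_1 = (1, 0) (||v_1|| = 1).

λ_1 = 18,  λ_2 = 10;  v_1 ≈ (1, 0)


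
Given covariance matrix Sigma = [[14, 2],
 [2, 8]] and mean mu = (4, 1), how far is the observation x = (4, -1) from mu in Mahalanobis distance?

Step 1 — centre the observation: (x - mu) = (0, -2).

Step 2 — invert Sigma. det(Sigma) = 14·8 - (2)² = 108.
  Sigma^{-1} = (1/det) · [[d, -b], [-b, a]] = [[0.0741, -0.0185],
 [-0.0185, 0.1296]].

Step 3 — form the quadratic (x - mu)^T · Sigma^{-1} · (x - mu):
  Sigma^{-1} · (x - mu) = (0.037, -0.2593).
  (x - mu)^T · [Sigma^{-1} · (x - mu)] = (0)·(0.037) + (-2)·(-0.2593) = 0.5185.

Step 4 — take square root: d = √(0.5185) ≈ 0.7201.

d(x, mu) = √(0.5185) ≈ 0.7201


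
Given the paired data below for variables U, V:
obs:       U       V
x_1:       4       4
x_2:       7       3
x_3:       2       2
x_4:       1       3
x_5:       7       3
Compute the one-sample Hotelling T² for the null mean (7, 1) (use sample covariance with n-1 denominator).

Step 1 — sample mean vector:
  mean(U) = (4 + 7 + 2 + 1 + 7) / 5 = 21/5 = 4.2
  mean(V) = (4 + 3 + 2 + 3 + 3) / 5 = 15/5 = 3
  x̄ = (4.2, 3),  deviation x̄ - mu_0 = (4.2, 3) - (7, 1) = (-2.8, 2).

Step 2 — sample covariance matrix, S[i,j] = (1/(n-1)) · Σ_k (x_{k,i} - mean_i) · (x_{k,j} - mean_j), divisor n-1 = 4:
  S[U,U] = ((-0.2)·(-0.2) + (2.8)·(2.8) + (-2.2)·(-2.2) + (-3.2)·(-3.2) + (2.8)·(2.8)) / 4 = 30.8/4 = 7.7
  S[U,V] = ((-0.2)·(1) + (2.8)·(0) + (-2.2)·(-1) + (-3.2)·(0) + (2.8)·(0)) / 4 = 2/4 = 0.5
  S[V,V] = ((1)·(1) + (0)·(0) + (-1)·(-1) + (0)·(0) + (0)·(0)) / 4 = 2/4 = 0.5
  S = [[7.7, 0.5],
 [0.5, 0.5]].

Step 3 — invert S. det(S) = 7.7·0.5 - (0.5)² = 3.6.
  S^{-1} = (1/det) · [[d, -b], [-b, a]] = [[0.1389, -0.1389],
 [-0.1389, 2.1389]].

Step 4 — quadratic form (x̄ - mu_0)^T · S^{-1} · (x̄ - mu_0):
  S^{-1} · (x̄ - mu_0) = (-0.6667, 4.6667),
  (x̄ - mu_0)^T · [...] = (-2.8)·(-0.6667) + (2)·(4.6667) = 11.2.

Step 5 — scale by n: T² = 5 · 11.2 = 56.

T² ≈ 56


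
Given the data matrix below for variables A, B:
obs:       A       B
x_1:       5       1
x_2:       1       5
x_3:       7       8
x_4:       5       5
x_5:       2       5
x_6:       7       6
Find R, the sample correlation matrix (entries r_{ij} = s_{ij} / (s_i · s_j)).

Step 1 — column means:
  mean(A) = (5 + 1 + 7 + 5 + 2 + 7) / 6 = 27/6 = 4.5
  mean(B) = (1 + 5 + 8 + 5 + 5 + 6) / 6 = 30/6 = 5

Step 2 — sample variances and covariances s[i,j] = (1/(n-1)) · Σ_k (x_{k,i} - mean_i) · (x_{k,j} - mean_j), with n-1 = 5:
  s[A,A] = ((0.5)·(0.5) + (-3.5)·(-3.5) + (2.5)·(2.5) + (0.5)·(0.5) + (-2.5)·(-2.5) + (2.5)·(2.5)) / 5 = 31.5/5 = 6.3
  s[A,B] = ((0.5)·(-4) + (-3.5)·(0) + (2.5)·(3) + (0.5)·(0) + (-2.5)·(0) + (2.5)·(1)) / 5 = 8/5 = 1.6
  s[B,B] = ((-4)·(-4) + (0)·(0) + (3)·(3) + (0)·(0) + (0)·(0) + (1)·(1)) / 5 = 26/5 = 5.2
  Sample standard deviations s_i = √(s[i,i]):
  s(A) = √(6.3) = 2.51
  s(B) = √(5.2) = 2.2804

Step 3 — r_{ij} = s_{ij} / (s_i · s_j):
  r[A,A] = 1 (diagonal).
  r[A,B] = 1.6 / (2.51 · 2.2804) = 1.6 / 5.7236 = 0.2795
  r[B,B] = 1 (diagonal).

R is symmetric with unit diagonal. Assembling:

R = [[1, 0.2795],
 [0.2795, 1]]


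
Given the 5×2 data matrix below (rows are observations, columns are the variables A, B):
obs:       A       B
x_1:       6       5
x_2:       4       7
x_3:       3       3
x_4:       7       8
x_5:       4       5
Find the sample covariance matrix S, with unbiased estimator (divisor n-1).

Step 1 — column means:
  mean(A) = (6 + 4 + 3 + 7 + 4) / 5 = 24/5 = 4.8
  mean(B) = (5 + 7 + 3 + 8 + 5) / 5 = 28/5 = 5.6

Step 2 — sample covariance S[i,j] = (1/(n-1)) · Σ_k (x_{k,i} - mean_i) · (x_{k,j} - mean_j), with n-1 = 4.
  S[A,A] = ((1.2)·(1.2) + (-0.8)·(-0.8) + (-1.8)·(-1.8) + (2.2)·(2.2) + (-0.8)·(-0.8)) / 4 = 10.8/4 = 2.7
  S[A,B] = ((1.2)·(-0.6) + (-0.8)·(1.4) + (-1.8)·(-2.6) + (2.2)·(2.4) + (-0.8)·(-0.6)) / 4 = 8.6/4 = 2.15
  S[B,B] = ((-0.6)·(-0.6) + (1.4)·(1.4) + (-2.6)·(-2.6) + (2.4)·(2.4) + (-0.6)·(-0.6)) / 4 = 15.2/4 = 3.8

S is symmetric (S[j,i] = S[i,j]). Assembling:

S = [[2.7, 2.15],
 [2.15, 3.8]]


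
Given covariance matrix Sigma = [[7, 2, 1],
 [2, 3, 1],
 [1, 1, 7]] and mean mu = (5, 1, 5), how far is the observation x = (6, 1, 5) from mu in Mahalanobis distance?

Step 1 — centre the observation: (x - mu) = (1, 0, 0).

Step 2 — invert Sigma (cofactor / det for 3×3, or solve directly):
  Sigma^{-1} = [[0.177, -0.115, -0.0088],
 [-0.115, 0.4248, -0.0442],
 [-0.0088, -0.0442, 0.1504]].

Step 3 — form the quadratic (x - mu)^T · Sigma^{-1} · (x - mu):
  Sigma^{-1} · (x - mu) = (0.177, -0.115, -0.0088).
  (x - mu)^T · [Sigma^{-1} · (x - mu)] = (1)·(0.177) + (0)·(-0.115) + (0)·(-0.0088) = 0.177.

Step 4 — take square root: d = √(0.177) ≈ 0.4207.

d(x, mu) = √(0.177) ≈ 0.4207


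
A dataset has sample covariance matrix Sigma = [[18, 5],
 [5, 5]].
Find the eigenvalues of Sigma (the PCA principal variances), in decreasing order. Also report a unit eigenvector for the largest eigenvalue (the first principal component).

Step 1 — characteristic polynomial of 2×2 Sigma:
  det(Sigma - λI) = λ² - trace · λ + det = 0.
  trace = 18 + 5 = 23, det = 18·5 - (5)² = 65.
Step 2 — discriminant:
  Δ = trace² - 4·det = 529 - 260 = 269.
Step 3 — eigenvalues:
  λ = (trace ± √Δ)/2 = (23 ± 16.4012)/2,
  λ_1 = 19.7006,  λ_2 = 3.2994.

Step 4 — unit eigenvector for λ_1: solve (Sigma - λ_1 I)v = 0. First row:
  (18 - 19.7006)·v_x + (5)·v_y = 0, i.e. (-1.7006)·v_x + (5)·v_y = 0,
  so v ∝ (b, λ_1 - a) = (5, 1.7006) = u.
  ||u|| = √((5)² + (1.7006)²) = √(27.8921) ≈ 5.2813,
  v_1 = u/||u|| ≈ (0.9467, 0.322) (||v_1|| = 1).

λ_1 = 19.7006,  λ_2 = 3.2994;  v_1 ≈ (0.9467, 0.322)


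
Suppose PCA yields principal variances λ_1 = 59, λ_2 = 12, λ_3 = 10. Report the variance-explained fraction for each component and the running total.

Step 1 — total variance = trace(Sigma) = Σ λ_i = 59 + 12 + 10 = 81.

Step 2 — fraction explained by component i = λ_i / Σ λ:
  PC1: 59/81 = 0.7284
  PC2: 12/81 = 0.1481
  PC3: 10/81 = 0.1235

Step 3 — cumulative fraction after k components = (λ_1 + ... + λ_k) / Σ λ:
  k = 1: 59/81 = 0.7284
  k = 2: (59 + 12)/81 = 71/81 = 0.8765
  k = 3: (59 + 12 + 10)/81 = 81/81 = 1

Summary (fraction, with percent):

explained: PC1 0.7284 (72.84%), PC2 0.1481 (14.81%), PC3 0.1235 (12.35%);  cumulative: 0.7284, 0.8765, 1


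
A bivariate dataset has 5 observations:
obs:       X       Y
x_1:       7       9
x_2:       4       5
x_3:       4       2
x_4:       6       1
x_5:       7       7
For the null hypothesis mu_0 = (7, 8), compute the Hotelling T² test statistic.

Step 1 — sample mean vector:
  mean(X) = (7 + 4 + 4 + 6 + 7) / 5 = 28/5 = 5.6
  mean(Y) = (9 + 5 + 2 + 1 + 7) / 5 = 24/5 = 4.8
  x̄ = (5.6, 4.8),  deviation x̄ - mu_0 = (5.6, 4.8) - (7, 8) = (-1.4, -3.2).

Step 2 — sample covariance matrix, S[i,j] = (1/(n-1)) · Σ_k (x_{k,i} - mean_i) · (x_{k,j} - mean_j), divisor n-1 = 4:
  S[X,X] = ((1.4)·(1.4) + (-1.6)·(-1.6) + (-1.6)·(-1.6) + (0.4)·(0.4) + (1.4)·(1.4)) / 4 = 9.2/4 = 2.3
  S[X,Y] = ((1.4)·(4.2) + (-1.6)·(0.2) + (-1.6)·(-2.8) + (0.4)·(-3.8) + (1.4)·(2.2)) / 4 = 11.6/4 = 2.9
  S[Y,Y] = ((4.2)·(4.2) + (0.2)·(0.2) + (-2.8)·(-2.8) + (-3.8)·(-3.8) + (2.2)·(2.2)) / 4 = 44.8/4 = 11.2
  S = [[2.3, 2.9],
 [2.9, 11.2]].

Step 3 — invert S. det(S) = 2.3·11.2 - (2.9)² = 17.35.
  S^{-1} = (1/det) · [[d, -b], [-b, a]] = [[0.6455, -0.1671],
 [-0.1671, 0.1326]].

Step 4 — quadratic form (x̄ - mu_0)^T · S^{-1} · (x̄ - mu_0):
  S^{-1} · (x̄ - mu_0) = (-0.3689, -0.1902),
  (x̄ - mu_0)^T · [...] = (-1.4)·(-0.3689) + (-3.2)·(-0.1902) = 1.1251.

Step 5 — scale by n: T² = 5 · 1.1251 = 5.6254.

T² ≈ 5.6254


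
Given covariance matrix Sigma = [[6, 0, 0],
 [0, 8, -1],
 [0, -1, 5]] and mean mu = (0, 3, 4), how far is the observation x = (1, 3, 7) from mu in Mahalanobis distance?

Step 1 — centre the observation: (x - mu) = (1, 0, 3).

Step 2 — invert Sigma (cofactor / det for 3×3, or solve directly):
  Sigma^{-1} = [[0.1667, 0, 0],
 [0, 0.1282, 0.0256],
 [0, 0.0256, 0.2051]].

Step 3 — form the quadratic (x - mu)^T · Sigma^{-1} · (x - mu):
  Sigma^{-1} · (x - mu) = (0.1667, 0.0769, 0.6154).
  (x - mu)^T · [Sigma^{-1} · (x - mu)] = (1)·(0.1667) + (0)·(0.0769) + (3)·(0.6154) = 2.0128.

Step 4 — take square root: d = √(2.0128) ≈ 1.4187.

d(x, mu) = √(2.0128) ≈ 1.4187


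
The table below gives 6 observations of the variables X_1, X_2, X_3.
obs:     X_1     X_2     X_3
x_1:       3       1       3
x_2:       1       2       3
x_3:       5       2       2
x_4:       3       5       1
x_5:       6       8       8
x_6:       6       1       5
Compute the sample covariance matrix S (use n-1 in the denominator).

Step 1 — column means:
  mean(X_1) = (3 + 1 + 5 + 3 + 6 + 6) / 6 = 24/6 = 4
  mean(X_2) = (1 + 2 + 2 + 5 + 8 + 1) / 6 = 19/6 = 3.1667
  mean(X_3) = (3 + 3 + 2 + 1 + 8 + 5) / 6 = 22/6 = 3.6667

Step 2 — sample covariance S[i,j] = (1/(n-1)) · Σ_k (x_{k,i} - mean_i) · (x_{k,j} - mean_j), with n-1 = 5.
  S[X_1,X_1] = ((-1)·(-1) + (-3)·(-3) + (1)·(1) + (-1)·(-1) + (2)·(2) + (2)·(2)) / 5 = 20/5 = 4
  S[X_1,X_2] = ((-1)·(-2.1667) + (-3)·(-1.1667) + (1)·(-1.1667) + (-1)·(1.8333) + (2)·(4.8333) + (2)·(-2.1667)) / 5 = 8/5 = 1.6
  S[X_1,X_3] = ((-1)·(-0.6667) + (-3)·(-0.6667) + (1)·(-1.6667) + (-1)·(-2.6667) + (2)·(4.3333) + (2)·(1.3333)) / 5 = 15/5 = 3
  S[X_2,X_2] = ((-2.1667)·(-2.1667) + (-1.1667)·(-1.1667) + (-1.1667)·(-1.1667) + (1.8333)·(1.8333) + (4.8333)·(4.8333) + (-2.1667)·(-2.1667)) / 5 = 38.8333/5 = 7.7667
  S[X_2,X_3] = ((-2.1667)·(-0.6667) + (-1.1667)·(-0.6667) + (-1.1667)·(-1.6667) + (1.8333)·(-2.6667) + (4.8333)·(4.3333) + (-2.1667)·(1.3333)) / 5 = 17.3333/5 = 3.4667
  S[X_3,X_3] = ((-0.6667)·(-0.6667) + (-0.6667)·(-0.6667) + (-1.6667)·(-1.6667) + (-2.6667)·(-2.6667) + (4.3333)·(4.3333) + (1.3333)·(1.3333)) / 5 = 31.3333/5 = 6.2667

S is symmetric (S[j,i] = S[i,j]). Assembling:

S = [[4, 1.6, 3],
 [1.6, 7.7667, 3.4667],
 [3, 3.4667, 6.2667]]


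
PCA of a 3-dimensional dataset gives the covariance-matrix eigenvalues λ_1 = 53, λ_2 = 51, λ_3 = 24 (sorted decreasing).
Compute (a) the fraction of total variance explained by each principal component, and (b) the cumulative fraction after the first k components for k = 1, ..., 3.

Step 1 — total variance = trace(Sigma) = Σ λ_i = 53 + 51 + 24 = 128.

Step 2 — fraction explained by component i = λ_i / Σ λ:
  PC1: 53/128 = 0.4141
  PC2: 51/128 = 0.3984
  PC3: 24/128 = 0.1875

Step 3 — cumulative fraction after k components = (λ_1 + ... + λ_k) / Σ λ:
  k = 1: 53/128 = 0.4141
  k = 2: (53 + 51)/128 = 104/128 = 0.8125
  k = 3: (53 + 51 + 24)/128 = 128/128 = 1

Summary (fraction, with percent):

explained: PC1 0.4141 (41.41%), PC2 0.3984 (39.84%), PC3 0.1875 (18.75%);  cumulative: 0.4141, 0.8125, 1


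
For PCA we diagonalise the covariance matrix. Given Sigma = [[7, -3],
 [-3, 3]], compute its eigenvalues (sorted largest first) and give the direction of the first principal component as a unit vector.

Step 1 — characteristic polynomial of 2×2 Sigma:
  det(Sigma - λI) = λ² - trace · λ + det = 0.
  trace = 7 + 3 = 10, det = 7·3 - (-3)² = 12.
Step 2 — discriminant:
  Δ = trace² - 4·det = 100 - 48 = 52.
Step 3 — eigenvalues:
  λ = (trace ± √Δ)/2 = (10 ± 7.2111)/2,
  λ_1 = 8.6056,  λ_2 = 1.3944.

Step 4 — unit eigenvector for λ_1: solve (Sigma - λ_1 I)v = 0. First row:
  (7 - 8.6056)·v_x + (-3)·v_y = 0, i.e. (-1.6056)·v_x + (-3)·v_y = 0,
  so v ∝ (b, λ_1 - a) = (-3, 1.6056); multiply by -1 so the first entry is positive: u = (3, -1.6056).
  ||u|| = √((3)² + (-1.6056)²) = √(11.5778) ≈ 3.4026,
  v_1 = u/||u|| ≈ (0.8817, -0.4719) (||v_1|| = 1).

λ_1 = 8.6056,  λ_2 = 1.3944;  v_1 ≈ (0.8817, -0.4719)


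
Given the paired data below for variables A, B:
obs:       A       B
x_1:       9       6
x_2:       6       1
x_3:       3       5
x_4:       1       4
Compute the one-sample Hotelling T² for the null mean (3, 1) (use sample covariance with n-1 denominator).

Step 1 — sample mean vector:
  mean(A) = (9 + 6 + 3 + 1) / 4 = 19/4 = 4.75
  mean(B) = (6 + 1 + 5 + 4) / 4 = 16/4 = 4
  x̄ = (4.75, 4),  deviation x̄ - mu_0 = (4.75, 4) - (3, 1) = (1.75, 3).

Step 2 — sample covariance matrix, S[i,j] = (1/(n-1)) · Σ_k (x_{k,i} - mean_i) · (x_{k,j} - mean_j), divisor n-1 = 3:
  S[A,A] = ((4.25)·(4.25) + (1.25)·(1.25) + (-1.75)·(-1.75) + (-3.75)·(-3.75)) / 3 = 36.75/3 = 12.25
  S[A,B] = ((4.25)·(2) + (1.25)·(-3) + (-1.75)·(1) + (-3.75)·(0)) / 3 = 3/3 = 1
  S[B,B] = ((2)·(2) + (-3)·(-3) + (1)·(1) + (0)·(0)) / 3 = 14/3 = 4.6667
  S = [[12.25, 1],
 [1, 4.6667]].

Step 3 — invert S. det(S) = 12.25·4.6667 - (1)² = 56.1667.
  S^{-1} = (1/det) · [[d, -b], [-b, a]] = [[0.0831, -0.0178],
 [-0.0178, 0.2181]].

Step 4 — quadratic form (x̄ - mu_0)^T · S^{-1} · (x̄ - mu_0):
  S^{-1} · (x̄ - mu_0) = (0.092, 0.6231),
  (x̄ - mu_0)^T · [...] = (1.75)·(0.092) + (3)·(0.6231) = 2.0304.

Step 5 — scale by n: T² = 4 · 2.0304 = 8.1217.

T² ≈ 8.1217


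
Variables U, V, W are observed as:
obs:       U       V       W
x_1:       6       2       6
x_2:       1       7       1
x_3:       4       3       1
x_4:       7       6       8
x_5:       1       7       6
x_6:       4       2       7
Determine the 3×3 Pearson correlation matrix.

Step 1 — column means:
  mean(U) = (6 + 1 + 4 + 7 + 1 + 4) / 6 = 23/6 = 3.8333
  mean(V) = (2 + 7 + 3 + 6 + 7 + 2) / 6 = 27/6 = 4.5
  mean(W) = (6 + 1 + 1 + 8 + 6 + 7) / 6 = 29/6 = 4.8333

Step 2 — sample variances and covariances s[i,j] = (1/(n-1)) · Σ_k (x_{k,i} - mean_i) · (x_{k,j} - mean_j), with n-1 = 5:
  s[U,U] = ((2.1667)·(2.1667) + (-2.8333)·(-2.8333) + (0.1667)·(0.1667) + (3.1667)·(3.1667) + (-2.8333)·(-2.8333) + (0.1667)·(0.1667)) / 5 = 30.8333/5 = 6.1667
  s[U,V] = ((2.1667)·(-2.5) + (-2.8333)·(2.5) + (0.1667)·(-1.5) + (3.1667)·(1.5) + (-2.8333)·(2.5) + (0.1667)·(-2.5)) / 5 = -15.5/5 = -3.1
  s[U,W] = ((2.1667)·(1.1667) + (-2.8333)·(-3.8333) + (0.1667)·(-3.8333) + (3.1667)·(3.1667) + (-2.8333)·(1.1667) + (0.1667)·(2.1667)) / 5 = 19.8333/5 = 3.9667
  s[V,V] = ((-2.5)·(-2.5) + (2.5)·(2.5) + (-1.5)·(-1.5) + (1.5)·(1.5) + (2.5)·(2.5) + (-2.5)·(-2.5)) / 5 = 29.5/5 = 5.9
  s[V,W] = ((-2.5)·(1.1667) + (2.5)·(-3.8333) + (-1.5)·(-3.8333) + (1.5)·(3.1667) + (2.5)·(1.1667) + (-2.5)·(2.1667)) / 5 = -4.5/5 = -0.9
  s[W,W] = ((1.1667)·(1.1667) + (-3.8333)·(-3.8333) + (-3.8333)·(-3.8333) + (3.1667)·(3.1667) + (1.1667)·(1.1667) + (2.1667)·(2.1667)) / 5 = 46.8333/5 = 9.3667
  Sample standard deviations s_i = √(s[i,i]):
  s(U) = √(6.1667) = 2.4833
  s(V) = √(5.9) = 2.429
  s(W) = √(9.3667) = 3.0605

Step 3 — r_{ij} = s_{ij} / (s_i · s_j):
  r[U,U] = 1 (diagonal).
  r[U,V] = -3.1 / (2.4833 · 2.429) = -3.1 / 6.0319 = -0.5139
  r[U,W] = 3.9667 / (2.4833 · 3.0605) = 3.9667 / 7.6001 = 0.5219
  r[V,V] = 1 (diagonal).
  r[V,W] = -0.9 / (2.429 · 3.0605) = -0.9 / 7.4339 = -0.1211
  r[W,W] = 1 (diagonal).

R is symmetric with unit diagonal. Assembling:

R = [[1, -0.5139, 0.5219],
 [-0.5139, 1, -0.1211],
 [0.5219, -0.1211, 1]]


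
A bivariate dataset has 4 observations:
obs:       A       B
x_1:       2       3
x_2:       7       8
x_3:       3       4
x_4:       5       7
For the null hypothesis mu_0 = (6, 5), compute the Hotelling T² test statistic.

Step 1 — sample mean vector:
  mean(A) = (2 + 7 + 3 + 5) / 4 = 17/4 = 4.25
  mean(B) = (3 + 8 + 4 + 7) / 4 = 22/4 = 5.5
  x̄ = (4.25, 5.5),  deviation x̄ - mu_0 = (4.25, 5.5) - (6, 5) = (-1.75, 0.5).

Step 2 — sample covariance matrix, S[i,j] = (1/(n-1)) · Σ_k (x_{k,i} - mean_i) · (x_{k,j} - mean_j), divisor n-1 = 3:
  S[A,A] = ((-2.25)·(-2.25) + (2.75)·(2.75) + (-1.25)·(-1.25) + (0.75)·(0.75)) / 3 = 14.75/3 = 4.9167
  S[A,B] = ((-2.25)·(-2.5) + (2.75)·(2.5) + (-1.25)·(-1.5) + (0.75)·(1.5)) / 3 = 15.5/3 = 5.1667
  S[B,B] = ((-2.5)·(-2.5) + (2.5)·(2.5) + (-1.5)·(-1.5) + (1.5)·(1.5)) / 3 = 17/3 = 5.6667
  S = [[4.9167, 5.1667],
 [5.1667, 5.6667]].

Step 3 — invert S. det(S) = 4.9167·5.6667 - (5.1667)² = 1.1667.
  S^{-1} = (1/det) · [[d, -b], [-b, a]] = [[4.8571, -4.4286],
 [-4.4286, 4.2143]].

Step 4 — quadratic form (x̄ - mu_0)^T · S^{-1} · (x̄ - mu_0):
  S^{-1} · (x̄ - mu_0) = (-10.7143, 9.8571),
  (x̄ - mu_0)^T · [...] = (-1.75)·(-10.7143) + (0.5)·(9.8571) = 23.6786.

Step 5 — scale by n: T² = 4 · 23.6786 = 94.7143.

T² ≈ 94.7143


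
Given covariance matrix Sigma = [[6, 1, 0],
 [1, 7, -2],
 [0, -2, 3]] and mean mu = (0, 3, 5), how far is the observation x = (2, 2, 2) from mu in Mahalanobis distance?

Step 1 — centre the observation: (x - mu) = (2, -1, -3).

Step 2 — invert Sigma (cofactor / det for 3×3, or solve directly):
  Sigma^{-1} = [[0.1717, -0.0303, -0.0202],
 [-0.0303, 0.1818, 0.1212],
 [-0.0202, 0.1212, 0.4141]].

Step 3 — form the quadratic (x - mu)^T · Sigma^{-1} · (x - mu):
  Sigma^{-1} · (x - mu) = (0.4343, -0.6061, -1.404).
  (x - mu)^T · [Sigma^{-1} · (x - mu)] = (2)·(0.4343) + (-1)·(-0.6061) + (-3)·(-1.404) = 5.6869.

Step 4 — take square root: d = √(5.6869) ≈ 2.3847.

d(x, mu) = √(5.6869) ≈ 2.3847


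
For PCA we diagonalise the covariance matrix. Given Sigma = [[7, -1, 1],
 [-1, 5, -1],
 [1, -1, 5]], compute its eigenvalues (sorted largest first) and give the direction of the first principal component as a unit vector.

Step 1 — characteristic polynomial p(λ) = det(λI - Sigma) = λ³ - tr·λ² + c_1·λ - det, where tr = trace, c_1 = sum of the principal 2×2 minors, det = det(Sigma):
  tr = 7 + 5 + 5 = 17,
  c_1 = (7·5 - (-1)²) + (7·5 - (1)²) + (5·5 - (-1)²) = 34 + 34 + 24 = 92,
  det = 7·(5·5 - (-1)²) - (-1)·((-1)·5 - (-1)·(1)) + (1)·((-1)·(-1) - 5·(1)) = 7·(24) - (-1)·(-4) + (1)·(-4) = 160.
  So p(λ) = λ³ - 17λ² + 92λ - 160.
Step 2 — look for an integer root (rational root theorem: any rational root is an integer divisor of 160). Testing λ = 4:
  p(4) = 64 - 272 + 368 - 160 = 0  ✓
  Dividing out (λ - 4): p(λ) = (λ - 4)(λ² - 13λ + 40).
Step 3 — remaining eigenvalues from the quadratic λ² - 13λ + 40 = 0:
  Δ = 13² - 4·40 = 169 - 160 = 9,  λ = (13 ± √9)/2 = (13 ± 3)/2 = 8 or 5.
  Sorted: λ_1 = 8,  λ_2 = 5,  λ_3 = 4  (check: sum = 17 = tr ✓).

Step 4 — unit eigenvector for λ_1 = 8: v spans the null space of (Sigma - λ_1 I), whose rows are
  r_1 = (-1, -1, 1),  r_2 = (-1, -3, -1),  r_3 = (1, -1, -3).
  v is orthogonal to every row, so take v ∝ r_1 × r_2 = ((-1)·(-1) - (1)·(-3), (1)·(-1) - (-1)·(-1), (-1)·(-3) - (-1)·(-1)) = (4, -2, 2).
  Rescale (divide by 2): u = (2, -1, 1).
  ||u|| = √((2)² + (-1)² + (1)²) = √(6) ≈ 2.4495,  v_1 = u/||u|| ≈ (0.8165, -0.4082, 0.4082) (||v_1|| = 1).

λ_1 = 8,  λ_2 = 5,  λ_3 = 4;  v_1 ≈ (0.8165, -0.4082, 0.4082)


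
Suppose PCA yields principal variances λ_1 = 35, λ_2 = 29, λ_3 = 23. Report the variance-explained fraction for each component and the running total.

Step 1 — total variance = trace(Sigma) = Σ λ_i = 35 + 29 + 23 = 87.

Step 2 — fraction explained by component i = λ_i / Σ λ:
  PC1: 35/87 = 0.4023
  PC2: 29/87 = 0.3333
  PC3: 23/87 = 0.2644

Step 3 — cumulative fraction after k components = (λ_1 + ... + λ_k) / Σ λ:
  k = 1: 35/87 = 0.4023
  k = 2: (35 + 29)/87 = 64/87 = 0.7356
  k = 3: (35 + 29 + 23)/87 = 87/87 = 1

Summary (fraction, with percent):

explained: PC1 0.4023 (40.23%), PC2 0.3333 (33.33%), PC3 0.2644 (26.44%);  cumulative: 0.4023, 0.7356, 1


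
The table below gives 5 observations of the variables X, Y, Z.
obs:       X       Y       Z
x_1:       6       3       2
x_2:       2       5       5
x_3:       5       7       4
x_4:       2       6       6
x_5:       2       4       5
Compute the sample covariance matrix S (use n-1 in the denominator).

Step 1 — column means:
  mean(X) = (6 + 2 + 5 + 2 + 2) / 5 = 17/5 = 3.4
  mean(Y) = (3 + 5 + 7 + 6 + 4) / 5 = 25/5 = 5
  mean(Z) = (2 + 5 + 4 + 6 + 5) / 5 = 22/5 = 4.4

Step 2 — sample covariance S[i,j] = (1/(n-1)) · Σ_k (x_{k,i} - mean_i) · (x_{k,j} - mean_j), with n-1 = 4.
  S[X,X] = ((2.6)·(2.6) + (-1.4)·(-1.4) + (1.6)·(1.6) + (-1.4)·(-1.4) + (-1.4)·(-1.4)) / 4 = 15.2/4 = 3.8
  S[X,Y] = ((2.6)·(-2) + (-1.4)·(0) + (1.6)·(2) + (-1.4)·(1) + (-1.4)·(-1)) / 4 = -2/4 = -0.5
  S[X,Z] = ((2.6)·(-2.4) + (-1.4)·(0.6) + (1.6)·(-0.4) + (-1.4)·(1.6) + (-1.4)·(0.6)) / 4 = -10.8/4 = -2.7
  S[Y,Y] = ((-2)·(-2) + (0)·(0) + (2)·(2) + (1)·(1) + (-1)·(-1)) / 4 = 10/4 = 2.5
  S[Y,Z] = ((-2)·(-2.4) + (0)·(0.6) + (2)·(-0.4) + (1)·(1.6) + (-1)·(0.6)) / 4 = 5/4 = 1.25
  S[Z,Z] = ((-2.4)·(-2.4) + (0.6)·(0.6) + (-0.4)·(-0.4) + (1.6)·(1.6) + (0.6)·(0.6)) / 4 = 9.2/4 = 2.3

S is symmetric (S[j,i] = S[i,j]). Assembling:

S = [[3.8, -0.5, -2.7],
 [-0.5, 2.5, 1.25],
 [-2.7, 1.25, 2.3]]


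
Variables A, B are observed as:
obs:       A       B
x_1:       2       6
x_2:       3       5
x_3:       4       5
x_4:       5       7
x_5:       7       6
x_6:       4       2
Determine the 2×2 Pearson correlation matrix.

Step 1 — column means:
  mean(A) = (2 + 3 + 4 + 5 + 7 + 4) / 6 = 25/6 = 4.1667
  mean(B) = (6 + 5 + 5 + 7 + 6 + 2) / 6 = 31/6 = 5.1667

Step 2 — sample variances and covariances s[i,j] = (1/(n-1)) · Σ_k (x_{k,i} - mean_i) · (x_{k,j} - mean_j), with n-1 = 5:
  s[A,A] = ((-2.1667)·(-2.1667) + (-1.1667)·(-1.1667) + (-0.1667)·(-0.1667) + (0.8333)·(0.8333) + (2.8333)·(2.8333) + (-0.1667)·(-0.1667)) / 5 = 14.8333/5 = 2.9667
  s[A,B] = ((-2.1667)·(0.8333) + (-1.1667)·(-0.1667) + (-0.1667)·(-0.1667) + (0.8333)·(1.8333) + (2.8333)·(0.8333) + (-0.1667)·(-3.1667)) / 5 = 2.8333/5 = 0.5667
  s[B,B] = ((0.8333)·(0.8333) + (-0.1667)·(-0.1667) + (-0.1667)·(-0.1667) + (1.8333)·(1.8333) + (0.8333)·(0.8333) + (-3.1667)·(-3.1667)) / 5 = 14.8333/5 = 2.9667
  Sample standard deviations s_i = √(s[i,i]):
  s(A) = √(2.9667) = 1.7224
  s(B) = √(2.9667) = 1.7224

Step 3 — r_{ij} = s_{ij} / (s_i · s_j):
  r[A,A] = 1 (diagonal).
  r[A,B] = 0.5667 / (1.7224 · 1.7224) = 0.5667 / 2.9667 = 0.191
  r[B,B] = 1 (diagonal).

R is symmetric with unit diagonal. Assembling:

R = [[1, 0.191],
 [0.191, 1]]


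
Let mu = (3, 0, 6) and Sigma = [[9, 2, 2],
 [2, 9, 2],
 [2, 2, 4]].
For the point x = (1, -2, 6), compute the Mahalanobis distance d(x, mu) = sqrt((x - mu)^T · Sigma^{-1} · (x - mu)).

Step 1 — centre the observation: (x - mu) = (-2, -2, 0).

Step 2 — invert Sigma (cofactor / det for 3×3, or solve directly):
  Sigma^{-1} = [[0.127, -0.0159, -0.0556],
 [-0.0159, 0.127, -0.0556],
 [-0.0556, -0.0556, 0.3056]].

Step 3 — form the quadratic (x - mu)^T · Sigma^{-1} · (x - mu):
  Sigma^{-1} · (x - mu) = (-0.2222, -0.2222, 0.2222).
  (x - mu)^T · [Sigma^{-1} · (x - mu)] = (-2)·(-0.2222) + (-2)·(-0.2222) + (0)·(0.2222) = 0.8889.

Step 4 — take square root: d = √(0.8889) ≈ 0.9428.

d(x, mu) = √(0.8889) ≈ 0.9428


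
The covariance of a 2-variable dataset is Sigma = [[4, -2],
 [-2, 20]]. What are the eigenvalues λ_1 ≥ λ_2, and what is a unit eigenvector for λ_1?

Step 1 — characteristic polynomial of 2×2 Sigma:
  det(Sigma - λI) = λ² - trace · λ + det = 0.
  trace = 4 + 20 = 24, det = 4·20 - (-2)² = 76.
Step 2 — discriminant:
  Δ = trace² - 4·det = 576 - 304 = 272.
Step 3 — eigenvalues:
  λ = (trace ± √Δ)/2 = (24 ± 16.4924)/2,
  λ_1 = 20.2462,  λ_2 = 3.7538.

Step 4 — unit eigenvector for λ_1: solve (Sigma - λ_1 I)v = 0. First row:
  (4 - 20.2462)·v_x + (-2)·v_y = 0, i.e. (-16.2462)·v_x + (-2)·v_y = 0,
  so v ∝ (b, λ_1 - a) = (-2, 16.2462); multiply by -1 so the first entry is positive: u = (2, -16.2462).
  ||u|| = √((2)² + (-16.2462)²) = √(267.9394) ≈ 16.3689,
  v_1 = u/||u|| ≈ (0.1222, -0.9925) (||v_1|| = 1).

λ_1 = 20.2462,  λ_2 = 3.7538;  v_1 ≈ (0.1222, -0.9925)


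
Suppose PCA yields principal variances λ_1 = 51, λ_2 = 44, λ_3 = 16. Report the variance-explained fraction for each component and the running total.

Step 1 — total variance = trace(Sigma) = Σ λ_i = 51 + 44 + 16 = 111.

Step 2 — fraction explained by component i = λ_i / Σ λ:
  PC1: 51/111 = 0.4595
  PC2: 44/111 = 0.3964
  PC3: 16/111 = 0.1441

Step 3 — cumulative fraction after k components = (λ_1 + ... + λ_k) / Σ λ:
  k = 1: 51/111 = 0.4595
  k = 2: (51 + 44)/111 = 95/111 = 0.8559
  k = 3: (51 + 44 + 16)/111 = 111/111 = 1

Summary (fraction, with percent):

explained: PC1 0.4595 (45.95%), PC2 0.3964 (39.64%), PC3 0.1441 (14.41%);  cumulative: 0.4595, 0.8559, 1


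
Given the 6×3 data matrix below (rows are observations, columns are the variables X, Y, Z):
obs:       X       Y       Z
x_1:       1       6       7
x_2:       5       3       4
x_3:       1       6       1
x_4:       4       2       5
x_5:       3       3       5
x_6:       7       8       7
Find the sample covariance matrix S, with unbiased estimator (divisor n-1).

Step 1 — column means:
  mean(X) = (1 + 5 + 1 + 4 + 3 + 7) / 6 = 21/6 = 3.5
  mean(Y) = (6 + 3 + 6 + 2 + 3 + 8) / 6 = 28/6 = 4.6667
  mean(Z) = (7 + 4 + 1 + 5 + 5 + 7) / 6 = 29/6 = 4.8333

Step 2 — sample covariance S[i,j] = (1/(n-1)) · Σ_k (x_{k,i} - mean_i) · (x_{k,j} - mean_j), with n-1 = 5.
  S[X,X] = ((-2.5)·(-2.5) + (1.5)·(1.5) + (-2.5)·(-2.5) + (0.5)·(0.5) + (-0.5)·(-0.5) + (3.5)·(3.5)) / 5 = 27.5/5 = 5.5
  S[X,Y] = ((-2.5)·(1.3333) + (1.5)·(-1.6667) + (-2.5)·(1.3333) + (0.5)·(-2.6667) + (-0.5)·(-1.6667) + (3.5)·(3.3333)) / 5 = 2/5 = 0.4
  S[X,Z] = ((-2.5)·(2.1667) + (1.5)·(-0.8333) + (-2.5)·(-3.8333) + (0.5)·(0.1667) + (-0.5)·(0.1667) + (3.5)·(2.1667)) / 5 = 10.5/5 = 2.1
  S[Y,Y] = ((1.3333)·(1.3333) + (-1.6667)·(-1.6667) + (1.3333)·(1.3333) + (-2.6667)·(-2.6667) + (-1.6667)·(-1.6667) + (3.3333)·(3.3333)) / 5 = 27.3333/5 = 5.4667
  S[Y,Z] = ((1.3333)·(2.1667) + (-1.6667)·(-0.8333) + (1.3333)·(-3.8333) + (-2.6667)·(0.1667) + (-1.6667)·(0.1667) + (3.3333)·(2.1667)) / 5 = 5.6667/5 = 1.1333
  S[Z,Z] = ((2.1667)·(2.1667) + (-0.8333)·(-0.8333) + (-3.8333)·(-3.8333) + (0.1667)·(0.1667) + (0.1667)·(0.1667) + (2.1667)·(2.1667)) / 5 = 24.8333/5 = 4.9667

S is symmetric (S[j,i] = S[i,j]). Assembling:

S = [[5.5, 0.4, 2.1],
 [0.4, 5.4667, 1.1333],
 [2.1, 1.1333, 4.9667]]


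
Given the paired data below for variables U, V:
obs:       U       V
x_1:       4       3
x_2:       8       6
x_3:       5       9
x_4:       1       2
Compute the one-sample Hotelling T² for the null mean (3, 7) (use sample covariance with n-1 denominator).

Step 1 — sample mean vector:
  mean(U) = (4 + 8 + 5 + 1) / 4 = 18/4 = 4.5
  mean(V) = (3 + 6 + 9 + 2) / 4 = 20/4 = 5
  x̄ = (4.5, 5),  deviation x̄ - mu_0 = (4.5, 5) - (3, 7) = (1.5, -2).

Step 2 — sample covariance matrix, S[i,j] = (1/(n-1)) · Σ_k (x_{k,i} - mean_i) · (x_{k,j} - mean_j), divisor n-1 = 3:
  S[U,U] = ((-0.5)·(-0.5) + (3.5)·(3.5) + (0.5)·(0.5) + (-3.5)·(-3.5)) / 3 = 25/3 = 8.3333
  S[U,V] = ((-0.5)·(-2) + (3.5)·(1) + (0.5)·(4) + (-3.5)·(-3)) / 3 = 17/3 = 5.6667
  S[V,V] = ((-2)·(-2) + (1)·(1) + (4)·(4) + (-3)·(-3)) / 3 = 30/3 = 10
  S = [[8.3333, 5.6667],
 [5.6667, 10]].

Step 3 — invert S. det(S) = 8.3333·10 - (5.6667)² = 51.2222.
  S^{-1} = (1/det) · [[d, -b], [-b, a]] = [[0.1952, -0.1106],
 [-0.1106, 0.1627]].

Step 4 — quadratic form (x̄ - mu_0)^T · S^{-1} · (x̄ - mu_0):
  S^{-1} · (x̄ - mu_0) = (0.5141, -0.4913),
  (x̄ - mu_0)^T · [...] = (1.5)·(0.5141) + (-2)·(-0.4913) = 1.7538.

Step 5 — scale by n: T² = 4 · 1.7538 = 7.0152.

T² ≈ 7.0152


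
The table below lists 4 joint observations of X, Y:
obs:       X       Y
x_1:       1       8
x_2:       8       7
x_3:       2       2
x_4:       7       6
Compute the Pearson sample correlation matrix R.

Step 1 — column means:
  mean(X) = (1 + 8 + 2 + 7) / 4 = 18/4 = 4.5
  mean(Y) = (8 + 7 + 2 + 6) / 4 = 23/4 = 5.75

Step 2 — sample variances and covariances s[i,j] = (1/(n-1)) · Σ_k (x_{k,i} - mean_i) · (x_{k,j} - mean_j), with n-1 = 3:
  s[X,X] = ((-3.5)·(-3.5) + (3.5)·(3.5) + (-2.5)·(-2.5) + (2.5)·(2.5)) / 3 = 37/3 = 12.3333
  s[X,Y] = ((-3.5)·(2.25) + (3.5)·(1.25) + (-2.5)·(-3.75) + (2.5)·(0.25)) / 3 = 6.5/3 = 2.1667
  s[Y,Y] = ((2.25)·(2.25) + (1.25)·(1.25) + (-3.75)·(-3.75) + (0.25)·(0.25)) / 3 = 20.75/3 = 6.9167
  Sample standard deviations s_i = √(s[i,i]):
  s(X) = √(12.3333) = 3.5119
  s(Y) = √(6.9167) = 2.63

Step 3 — r_{ij} = s_{ij} / (s_i · s_j):
  r[X,X] = 1 (diagonal).
  r[X,Y] = 2.1667 / (3.5119 · 2.63) = 2.1667 / 9.2361 = 0.2346
  r[Y,Y] = 1 (diagonal).

R is symmetric with unit diagonal. Assembling:

R = [[1, 0.2346],
 [0.2346, 1]]


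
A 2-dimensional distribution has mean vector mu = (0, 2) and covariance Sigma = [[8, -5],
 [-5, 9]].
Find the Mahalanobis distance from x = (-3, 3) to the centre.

Step 1 — centre the observation: (x - mu) = (-3, 1).

Step 2 — invert Sigma. det(Sigma) = 8·9 - (-5)² = 47.
  Sigma^{-1} = (1/det) · [[d, -b], [-b, a]] = [[0.1915, 0.1064],
 [0.1064, 0.1702]].

Step 3 — form the quadratic (x - mu)^T · Sigma^{-1} · (x - mu):
  Sigma^{-1} · (x - mu) = (-0.4681, -0.1489).
  (x - mu)^T · [Sigma^{-1} · (x - mu)] = (-3)·(-0.4681) + (1)·(-0.1489) = 1.2553.

Step 4 — take square root: d = √(1.2553) ≈ 1.1204.

d(x, mu) = √(1.2553) ≈ 1.1204


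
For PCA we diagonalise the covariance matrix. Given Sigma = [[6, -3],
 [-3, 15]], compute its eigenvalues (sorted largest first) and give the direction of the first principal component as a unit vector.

Step 1 — characteristic polynomial of 2×2 Sigma:
  det(Sigma - λI) = λ² - trace · λ + det = 0.
  trace = 6 + 15 = 21, det = 6·15 - (-3)² = 81.
Step 2 — discriminant:
  Δ = trace² - 4·det = 441 - 324 = 117.
Step 3 — eigenvalues:
  λ = (trace ± √Δ)/2 = (21 ± 10.8167)/2,
  λ_1 = 15.9083,  λ_2 = 5.0917.

Step 4 — unit eigenvector for λ_1: solve (Sigma - λ_1 I)v = 0. First row:
  (6 - 15.9083)·v_x + (-3)·v_y = 0, i.e. (-9.9083)·v_x + (-3)·v_y = 0,
  so v ∝ (b, λ_1 - a) = (-3, 9.9083); multiply by -1 so the first entry is positive: u = (3, -9.9083).
  ||u|| = √((3)² + (-9.9083)²) = √(107.1749) ≈ 10.3525,
  v_1 = u/||u|| ≈ (0.2898, -0.9571) (||v_1|| = 1).

λ_1 = 15.9083,  λ_2 = 5.0917;  v_1 ≈ (0.2898, -0.9571)


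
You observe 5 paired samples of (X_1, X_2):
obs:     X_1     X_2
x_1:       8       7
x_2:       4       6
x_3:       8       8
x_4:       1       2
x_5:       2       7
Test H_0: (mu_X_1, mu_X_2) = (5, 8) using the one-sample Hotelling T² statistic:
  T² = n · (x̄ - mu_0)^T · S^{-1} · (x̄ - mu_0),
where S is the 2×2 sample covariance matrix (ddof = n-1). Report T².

Step 1 — sample mean vector:
  mean(X_1) = (8 + 4 + 8 + 1 + 2) / 5 = 23/5 = 4.6
  mean(X_2) = (7 + 6 + 8 + 2 + 7) / 5 = 30/5 = 6
  x̄ = (4.6, 6),  deviation x̄ - mu_0 = (4.6, 6) - (5, 8) = (-0.4, -2).

Step 2 — sample covariance matrix, S[i,j] = (1/(n-1)) · Σ_k (x_{k,i} - mean_i) · (x_{k,j} - mean_j), divisor n-1 = 4:
  S[X_1,X_1] = ((3.4)·(3.4) + (-0.6)·(-0.6) + (3.4)·(3.4) + (-3.6)·(-3.6) + (-2.6)·(-2.6)) / 4 = 43.2/4 = 10.8
  S[X_1,X_2] = ((3.4)·(1) + (-0.6)·(0) + (3.4)·(2) + (-3.6)·(-4) + (-2.6)·(1)) / 4 = 22/4 = 5.5
  S[X_2,X_2] = ((1)·(1) + (0)·(0) + (2)·(2) + (-4)·(-4) + (1)·(1)) / 4 = 22/4 = 5.5
  S = [[10.8, 5.5],
 [5.5, 5.5]].

Step 3 — invert S. det(S) = 10.8·5.5 - (5.5)² = 29.15.
  S^{-1} = (1/det) · [[d, -b], [-b, a]] = [[0.1887, -0.1887],
 [-0.1887, 0.3705]].

Step 4 — quadratic form (x̄ - mu_0)^T · S^{-1} · (x̄ - mu_0):
  S^{-1} · (x̄ - mu_0) = (0.3019, -0.6655),
  (x̄ - mu_0)^T · [...] = (-0.4)·(0.3019) + (-2)·(-0.6655) = 1.2103.

Step 5 — scale by n: T² = 5 · 1.2103 = 6.0515.

T² ≈ 6.0515


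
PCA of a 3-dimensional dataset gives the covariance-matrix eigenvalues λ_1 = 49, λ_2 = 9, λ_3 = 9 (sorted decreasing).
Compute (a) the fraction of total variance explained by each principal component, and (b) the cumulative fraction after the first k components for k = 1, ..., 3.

Step 1 — total variance = trace(Sigma) = Σ λ_i = 49 + 9 + 9 = 67.

Step 2 — fraction explained by component i = λ_i / Σ λ:
  PC1: 49/67 = 0.7313
  PC2: 9/67 = 0.1343
  PC3: 9/67 = 0.1343

Step 3 — cumulative fraction after k components = (λ_1 + ... + λ_k) / Σ λ:
  k = 1: 49/67 = 0.7313
  k = 2: (49 + 9)/67 = 58/67 = 0.8657
  k = 3: (49 + 9 + 9)/67 = 67/67 = 1

Summary (fraction, with percent):

explained: PC1 0.7313 (73.13%), PC2 0.1343 (13.43%), PC3 0.1343 (13.43%);  cumulative: 0.7313, 0.8657, 1


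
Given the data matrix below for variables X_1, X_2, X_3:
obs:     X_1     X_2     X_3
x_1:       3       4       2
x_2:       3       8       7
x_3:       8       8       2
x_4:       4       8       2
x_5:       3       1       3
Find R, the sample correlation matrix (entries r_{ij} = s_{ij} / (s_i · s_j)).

Step 1 — column means:
  mean(X_1) = (3 + 3 + 8 + 4 + 3) / 5 = 21/5 = 4.2
  mean(X_2) = (4 + 8 + 8 + 8 + 1) / 5 = 29/5 = 5.8
  mean(X_3) = (2 + 7 + 2 + 2 + 3) / 5 = 16/5 = 3.2

Step 2 — sample variances and covariances s[i,j] = (1/(n-1)) · Σ_k (x_{k,i} - mean_i) · (x_{k,j} - mean_j), with n-1 = 4:
  s[X_1,X_1] = ((-1.2)·(-1.2) + (-1.2)·(-1.2) + (3.8)·(3.8) + (-0.2)·(-0.2) + (-1.2)·(-1.2)) / 4 = 18.8/4 = 4.7
  s[X_1,X_2] = ((-1.2)·(-1.8) + (-1.2)·(2.2) + (3.8)·(2.2) + (-0.2)·(2.2) + (-1.2)·(-4.8)) / 4 = 13.2/4 = 3.3
  s[X_1,X_3] = ((-1.2)·(-1.2) + (-1.2)·(3.8) + (3.8)·(-1.2) + (-0.2)·(-1.2) + (-1.2)·(-0.2)) / 4 = -7.2/4 = -1.8
  s[X_2,X_2] = ((-1.8)·(-1.8) + (2.2)·(2.2) + (2.2)·(2.2) + (2.2)·(2.2) + (-4.8)·(-4.8)) / 4 = 40.8/4 = 10.2
  s[X_2,X_3] = ((-1.8)·(-1.2) + (2.2)·(3.8) + (2.2)·(-1.2) + (2.2)·(-1.2) + (-4.8)·(-0.2)) / 4 = 6.2/4 = 1.55
  s[X_3,X_3] = ((-1.2)·(-1.2) + (3.8)·(3.8) + (-1.2)·(-1.2) + (-1.2)·(-1.2) + (-0.2)·(-0.2)) / 4 = 18.8/4 = 4.7
  Sample standard deviations s_i = √(s[i,i]):
  s(X_1) = √(4.7) = 2.1679
  s(X_2) = √(10.2) = 3.1937
  s(X_3) = √(4.7) = 2.1679

Step 3 — r_{ij} = s_{ij} / (s_i · s_j):
  r[X_1,X_1] = 1 (diagonal).
  r[X_1,X_2] = 3.3 / (2.1679 · 3.1937) = 3.3 / 6.9239 = 0.4766
  r[X_1,X_3] = -1.8 / (2.1679 · 2.1679) = -1.8 / 4.7 = -0.383
  r[X_2,X_2] = 1 (diagonal).
  r[X_2,X_3] = 1.55 / (3.1937 · 2.1679) = 1.55 / 6.9239 = 0.2239
  r[X_3,X_3] = 1 (diagonal).

R is symmetric with unit diagonal. Assembling:

R = [[1, 0.4766, -0.383],
 [0.4766, 1, 0.2239],
 [-0.383, 0.2239, 1]]
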